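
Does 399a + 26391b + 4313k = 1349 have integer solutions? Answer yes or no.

gcd(26391, 399) = 57.
gcd(57, 4313) = 19.
19 divides 1349, so integer solutions exist.

yes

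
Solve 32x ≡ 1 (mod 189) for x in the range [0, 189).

65

gcd(189, 32):
  189 = 5·32 + 29
  32 = 1·29 + 3
  29 = 9·3 + 2
  3 = 1·2 + 1
  2 = 2·1
so gcd(189, 32) = 1.
Back-substitute for Bézout coefficients:
  1 = 3 - 1·2
  ... = 32·(65) + 189·(-11)
So 32·65 ≡ 1 (mod 189), and 65 mod 189 = 65.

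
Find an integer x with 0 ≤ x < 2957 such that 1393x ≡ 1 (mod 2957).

2248

gcd(2957, 1393):
  2957 = 2*1393 + 171
  1393 = 8*171 + 25
  171 = 6*25 + 21
  25 = 1*21 + 4
  21 = 5*4 + 1
  4 = 4*1
so gcd(2957, 1393) = 1.
Back-substitute for Bézout coefficients:
  1 = 21 - 5*4
  ... = 1393*(-709) + 2957*(334)
So 1393*-709 ≡ 1 (mod 2957), and -709 mod 2957 = 2248.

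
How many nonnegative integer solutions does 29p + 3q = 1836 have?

gcd(29, 3):
  29 = 9×3 + 2
  3 = 1×2 + 1
  2 = 2×1
so gcd(29, 3) = 1.
Back-substitute for Bézout coefficients:
  1 = 3 - 1×2
  ... = 29×(-1) + 3×(10)
Scale by 1836: one solution is (-1836, 18360). Reduce p mod 3: (0, 612).
General: p = 0 + 3t, q = 612 - 29t.
p ≥ 0 ⇒ t ≥ 0; q ≥ 0 ⇒ t ≤ 21. So t ∈ [0, 21]: 22 solutions.

22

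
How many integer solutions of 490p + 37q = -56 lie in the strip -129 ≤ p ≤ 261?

11

gcd(490, 37) = 1  (490 = 13×37 + 9, 37 = 4×9 + 1, 9 = 9×1).
Back-substituting, 490×(-4) + 37×(53) = 1.
Scale by -56: particular solution (224, -2968); reduce p mod 37: (2, -28).
General solution: p = 2 + 37t, q = -28 - 490t for integer t.
-129 ≤ 2 + 37t ≤ 261 gives t ∈ [-3, 7], which is 11 values.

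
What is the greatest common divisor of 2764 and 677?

1

gcd(2764, 677):
  2764 = 4×677 + 56
  677 = 12×56 + 5
  56 = 11×5 + 1
  5 = 5×1
so gcd(2764, 677) = 1.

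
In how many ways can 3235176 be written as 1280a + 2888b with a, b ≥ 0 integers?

gcd(2888, 1280):
  2888 = 2·1280 + 328
  1280 = 3·328 + 296
  328 = 1·296 + 32
  296 = 9·32 + 8
  32 = 4·8
so gcd(2888, 1280) = 8.
Back-substitute for Bézout coefficients:
  8 = 296 - 9·32
  ... = 1280·(88) + 2888·(-39)
Scale by 404397: one solution is (35586936, -15771483). Reduce a mod 361: (278, 997).
General: a = 278 + 361t, b = 997 - 160t.
a ≥ 0 ⇒ t ≥ 0; b ≥ 0 ⇒ t ≤ 6. So t ∈ [0, 6]: 7 solutions.

7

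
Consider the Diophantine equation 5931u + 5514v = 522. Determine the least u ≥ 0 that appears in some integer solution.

gcd(5931, 5514) = 3  (5931 = 1×5514 + 417, 5514 = 13×417 + 93, 417 = 4×93 + 45, 93 = 2×45 + 3, 45 = 15×3).
3 divides 522, so solutions exist.
Back-substituting, 5931×(-119) + 5514×(128) = 3.
Scale by 522/3 = 174: (u₀, v₀) = (-20706, 22272).
General solution: u = -20706 + 1838t, v = 22272 - 1977t for integer t.
u ≥ 0: smallest is -20706 mod 1838 = 1350 (at t = 12), with v = -1452.

1350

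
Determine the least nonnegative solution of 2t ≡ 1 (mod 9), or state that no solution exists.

gcd(9, 2) = 1  (9 = 4×2 + 1, 2 = 2×1).
1 divides 1, so solutions exist.
Back-substituting, 2×(-4) + 9×(1) = 1.
So 2×(-4) ≡ 1 (mod 9); multiply by 1: t ≡ -4 (mod 9).
Smallest nonnegative: t = -4 mod 9 = 5.

5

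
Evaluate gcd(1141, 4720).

1

gcd(4720, 1141):
  4720 = 4·1141 + 156
  1141 = 7·156 + 49
  156 = 3·49 + 9
  49 = 5·9 + 4
  9 = 2·4 + 1
  4 = 4·1
so gcd(4720, 1141) = 1.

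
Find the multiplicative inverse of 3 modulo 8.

3

gcd(8, 3) = 1  (8 = 2×3 + 2, 3 = 1×2 + 1, 2 = 2×1).
Back-substituting, 3×(3) + 8×(-1) = 1.
So 3×3 ≡ 1 (mod 8), and 3 mod 8 = 3.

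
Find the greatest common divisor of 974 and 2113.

gcd(2113, 974):
  2113 = 2×974 + 165
  974 = 5×165 + 149
  165 = 1×149 + 16
  149 = 9×16 + 5
  16 = 3×5 + 1
  5 = 5×1
so gcd(2113, 974) = 1.

1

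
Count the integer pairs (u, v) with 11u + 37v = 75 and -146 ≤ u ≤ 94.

gcd(37, 11) = 1.
By Bézout, 11×(-10) + 37×(3) = 1.
Particular solution: (27, -6).
General solution: u = 27 + 37t, v = -6 - 11t for integer t.
-146 ≤ 27 + 37t ≤ 94 gives t ∈ [-4, 1], which is 6 values.

6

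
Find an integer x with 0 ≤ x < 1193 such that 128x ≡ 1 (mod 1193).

gcd(1193, 128):
  1193 = 9×128 + 41
  128 = 3×41 + 5
  41 = 8×5 + 1
  5 = 5×1
so gcd(1193, 128) = 1.
Back-substitute for Bézout coefficients:
  1 = 41 - 8×5
  ... = 128×(-233) + 1193×(25)
So 128×-233 ≡ 1 (mod 1193), and -233 mod 1193 = 960.

960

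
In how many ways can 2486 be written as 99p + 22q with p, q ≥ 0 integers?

13

gcd(99, 22) = 11.
By Bézout, 99·(1) + 22·(-4) = 11.
One solution: (0, 113).
General: p = 0 + 2t, q = 113 - 9t.
p ≥ 0 ⇒ t ≥ 0; q ≥ 0 ⇒ t ≤ 12. So t ∈ [0, 12]: 13 solutions.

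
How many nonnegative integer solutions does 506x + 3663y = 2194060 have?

gcd(3663, 506) = 11  (3663 = 7*506 + 121, 506 = 4*121 + 22, 121 = 5*22 + 11, 22 = 2*11).
Back-substituting, 506*(-152) + 3663*(21) = 11.
Scale by 199460: one solution is (-30317920, 4188660). Reduce x mod 333: (65, 590).
General: x = 65 + 333t, y = 590 - 46t.
x ≥ 0 ⇒ t ≥ 0; y ≥ 0 ⇒ t ≤ 12. So t ∈ [0, 12]: 13 solutions.

13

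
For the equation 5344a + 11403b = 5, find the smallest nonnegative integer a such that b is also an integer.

gcd(11403, 5344) = 1.
1 divides 5, so solutions exist.
By Bézout, 5344·(-1850) + 11403·(867) = 1.
Scale by 5/1 = 5: (a₀, b₀) = (-9250, 4335).
General solution: a = -9250 + 11403t, b = 4335 - 5344t for integer t.
a ≥ 0: smallest is -9250 mod 11403 = 2153 (at t = 1), with b = -1009.

2153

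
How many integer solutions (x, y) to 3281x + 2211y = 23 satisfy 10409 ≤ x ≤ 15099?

gcd(3281, 2211) = 1.
By Bézout, 3281×(-436) + 2211×(647) = 1.
Particular solution: (1027, -1524).
General solution: x = 1027 + 2211t, y = -1524 - 3281t for integer t.
10409 ≤ 1027 + 2211t ≤ 15099 gives t ∈ [5, 6], which is 2 values.

2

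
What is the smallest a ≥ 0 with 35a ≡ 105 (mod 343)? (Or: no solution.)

gcd(343, 35) = 7  (343 = 9×35 + 28, 35 = 1×28 + 7, 28 = 4×7).
7 divides 105, so solutions exist.
Back-substituting, 35×(10) + 343×(-1) = 7.
So 35×(10) ≡ 7 (mod 343); multiply by 15: a ≡ 150 (mod 49).
Smallest nonnegative: a = 150 mod 49 = 3.

3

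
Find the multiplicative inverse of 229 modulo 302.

gcd(302, 229) = 1  (302 = 1×229 + 73, 229 = 3×73 + 10, 73 = 7×10 + 3, 10 = 3×3 + 1, 3 = 3×1).
Back-substituting, 229×(91) + 302×(-69) = 1.
So 229×91 ≡ 1 (mod 302), and 91 mod 302 = 91.

91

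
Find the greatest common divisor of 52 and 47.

gcd(52, 47):
  52 = 1*47 + 5
  47 = 9*5 + 2
  5 = 2*2 + 1
  2 = 2*1
so gcd(52, 47) = 1.

1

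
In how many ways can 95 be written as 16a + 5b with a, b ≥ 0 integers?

2

gcd(16, 5) = 1  (16 = 3·5 + 1, 5 = 5·1).
Back-substituting, 16·(1) + 5·(-3) = 1.
Scale by 95: one solution is (95, -285). Reduce a mod 5: (0, 19).
General: a = 0 + 5t, b = 19 - 16t.
a ≥ 0 ⇒ t ≥ 0; b ≥ 0 ⇒ t ≤ 1. So t ∈ [0, 1]: 2 solutions.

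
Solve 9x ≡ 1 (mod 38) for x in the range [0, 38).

gcd(38, 9) = 1.
By Bézout, 9·(17) + 38·(-4) = 1.
So 9·17 ≡ 1 (mod 38), and 17 mod 38 = 17.

17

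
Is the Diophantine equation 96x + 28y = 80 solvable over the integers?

gcd(96, 28):
  96 = 3·28 + 12
  28 = 2·12 + 4
  12 = 3·4
so gcd(96, 28) = 4.
4 divides 80, so integer solutions exist.

yes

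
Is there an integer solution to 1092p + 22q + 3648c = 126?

gcd(1092, 22) = 2.
gcd(2, 3648) = 2.
2 divides 126, so integer solutions exist.

yes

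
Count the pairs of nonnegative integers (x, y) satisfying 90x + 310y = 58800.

gcd(310, 90) = 10.
By Bézout, 90*(7) + 310*(-2) = 10.
One solution: (23, 183).
General: x = 23 + 31t, y = 183 - 9t.
x ≥ 0 ⇒ t ≥ 0; y ≥ 0 ⇒ t ≤ 20. So t ∈ [0, 20]: 21 solutions.

21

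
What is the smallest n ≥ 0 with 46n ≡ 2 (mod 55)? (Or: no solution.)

gcd(55, 46):
  55 = 1·46 + 9
  46 = 5·9 + 1
  9 = 9·1
so gcd(55, 46) = 1.
1 divides 2, so solutions exist.
Back-substitute for Bézout coefficients:
  1 = 46 - 5·9
  ... = 46·(6) + 55·(-5)
So 46·(6) ≡ 1 (mod 55); multiply by 2: n ≡ 12 (mod 55).
Smallest nonnegative: n = 12 mod 55 = 12.

12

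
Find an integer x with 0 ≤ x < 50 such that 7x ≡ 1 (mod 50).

43

gcd(50, 7) = 1.
By Bézout, 7·(-7) + 50·(1) = 1.
So 7·-7 ≡ 1 (mod 50), and -7 mod 50 = 43.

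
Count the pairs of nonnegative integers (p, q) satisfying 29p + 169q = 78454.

16

gcd(169, 29) = 1  (169 = 5*29 + 24, 29 = 1*24 + 5, 24 = 4*5 + 4, 5 = 1*4 + 1, 4 = 4*1).
Back-substituting, 29*(35) + 169*(-6) = 1.
Scale by 78454: one solution is (2745890, -470724). Reduce p mod 169: (147, 439).
General: p = 147 + 169t, q = 439 - 29t.
p ≥ 0 ⇒ t ≥ 0; q ≥ 0 ⇒ t ≤ 15. So t ∈ [0, 15]: 16 solutions.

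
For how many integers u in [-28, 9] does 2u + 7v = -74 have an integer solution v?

5

gcd(7, 2) = 1.
By Bézout, 2·(-3) + 7·(1) = 1.
Particular solution: (5, -12).
General solution: u = 5 + 7t, v = -12 - 2t for integer t.
-28 ≤ 5 + 7t ≤ 9 gives t ∈ [-4, 0], which is 5 values.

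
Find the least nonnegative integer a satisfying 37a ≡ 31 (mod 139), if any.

91

gcd(139, 37) = 1  (139 = 3*37 + 28, 37 = 1*28 + 9, 28 = 3*9 + 1, 9 = 9*1).
1 divides 31, so solutions exist.
Back-substituting, 37*(-15) + 139*(4) = 1.
So 37*(-15) ≡ 1 (mod 139); multiply by 31: a ≡ -465 (mod 139).
Smallest nonnegative: a = -465 mod 139 = 91.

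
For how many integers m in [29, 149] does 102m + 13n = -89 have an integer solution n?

gcd(102, 13):
  102 = 7*13 + 11
  13 = 1*11 + 2
  11 = 5*2 + 1
  2 = 2*1
so gcd(102, 13) = 1.
Back-substitute for Bézout coefficients:
  1 = 11 - 5*2
  ... = 102*(6) + 13*(-47)
Scale by -89: particular solution (-534, 4183); reduce m mod 13: (12, -101).
General solution: m = 12 + 13t, n = -101 - 102t for integer t.
29 ≤ 12 + 13t ≤ 149 gives t ∈ [2, 10], which is 9 values.

9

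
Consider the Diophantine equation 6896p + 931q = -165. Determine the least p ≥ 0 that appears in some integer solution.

gcd(6896, 931) = 1  (6896 = 7*931 + 379, 931 = 2*379 + 173, 379 = 2*173 + 33, 173 = 5*33 + 8, 33 = 4*8 + 1, 8 = 8*1).
1 divides -165, so solutions exist.
Back-substituting, 6896*(113) + 931*(-837) = 1.
Scale by -165/1 = -165: (p₀, q₀) = (-18645, 138105).
General solution: p = -18645 + 931t, q = 138105 - 6896t for integer t.
p ≥ 0: smallest is -18645 mod 931 = 906 (at t = 21), with q = -6711.

906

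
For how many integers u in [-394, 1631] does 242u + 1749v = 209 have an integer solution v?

gcd(1749, 242) = 11  (1749 = 7·242 + 55, 242 = 4·55 + 22, 55 = 2·22 + 11, 22 = 2·11).
Back-substituting, 242·(-65) + 1749·(9) = 11.
Scale by 19: particular solution (-1235, 171); reduce u mod 159: (37, -5).
General solution: u = 37 + 159t, v = -5 - 22t for integer t.
-394 ≤ 37 + 159t ≤ 1631 gives t ∈ [-2, 10], which is 13 values.

13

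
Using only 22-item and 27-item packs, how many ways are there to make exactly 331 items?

1

Need nonnegative integers with 22j + 27k = 331.
gcd(22, 27) = 1, and 22·(-11) + 27·(9) = 1.
So (j₀, k₀) = (-3641, 2979); general j = -3641 + 27t, k = 2979 - 22t.
j ≥ 0 ⇒ t ≥ 135; k ≥ 0 ⇒ t ≤ 135. That's 1 value of t.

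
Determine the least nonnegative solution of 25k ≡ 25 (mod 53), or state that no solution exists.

gcd(53, 25):
  53 = 2*25 + 3
  25 = 8*3 + 1
  3 = 3*1
so gcd(53, 25) = 1.
1 divides 25, so solutions exist.
Back-substitute for Bézout coefficients:
  1 = 25 - 8*3
  ... = 25*(17) + 53*(-8)
So 25*(17) ≡ 1 (mod 53); multiply by 25: k ≡ 425 (mod 53).
Smallest nonnegative: k = 425 mod 53 = 1.

1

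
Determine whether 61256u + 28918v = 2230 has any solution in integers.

no

gcd(61256, 28918) = 38.
38 does not divide 2230 (remainder 26), so no integer solutions.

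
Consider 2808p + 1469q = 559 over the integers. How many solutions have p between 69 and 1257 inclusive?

11

gcd(2808, 1469):
  2808 = 1×1469 + 1339
  1469 = 1×1339 + 130
  1339 = 10×130 + 39
  130 = 3×39 + 13
  39 = 3×13
so gcd(2808, 1469) = 13.
Back-substitute for Bézout coefficients:
  13 = 130 - 3×39
  ... = 2808×(-34) + 1469×(65)
Scale by 43: particular solution (-1462, 2795); reduce p mod 113: (7, -13).
General solution: p = 7 + 113t, q = -13 - 216t for integer t.
69 ≤ 7 + 113t ≤ 1257 gives t ∈ [1, 11], which is 11 values.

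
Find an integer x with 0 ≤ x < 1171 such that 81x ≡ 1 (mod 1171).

gcd(1171, 81):
  1171 = 14×81 + 37
  81 = 2×37 + 7
  37 = 5×7 + 2
  7 = 3×2 + 1
  2 = 2×1
so gcd(1171, 81) = 1.
Back-substitute for Bézout coefficients:
  1 = 7 - 3×2
  ... = 81×(506) + 1171×(-35)
So 81×506 ≡ 1 (mod 1171), and 506 mod 1171 = 506.

506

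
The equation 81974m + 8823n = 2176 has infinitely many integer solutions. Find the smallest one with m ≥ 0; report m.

293

gcd(81974, 8823):
  81974 = 9×8823 + 2567
  8823 = 3×2567 + 1122
  2567 = 2×1122 + 323
  1122 = 3×323 + 153
  323 = 2×153 + 17
  153 = 9×17
so gcd(81974, 8823) = 17.
17 divides 2176, so solutions exist.
Back-substitute for Bézout coefficients:
  17 = 323 - 2×153
  ... = 81974×(55) + 8823×(-511)
Scale by 2176/17 = 128: (m₀, n₀) = (7040, -65408).
General solution: m = 7040 + 519t, n = -65408 - 4822t for integer t.
m ≥ 0: smallest is 7040 mod 519 = 293 (at t = -13), with n = -2722.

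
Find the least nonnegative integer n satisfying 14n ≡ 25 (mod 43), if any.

11

gcd(43, 14) = 1  (43 = 3×14 + 1, 14 = 14×1).
1 divides 25, so solutions exist.
Back-substituting, 14×(-3) + 43×(1) = 1.
So 14×(-3) ≡ 1 (mod 43); multiply by 25: n ≡ -75 (mod 43).
Smallest nonnegative: n = -75 mod 43 = 11.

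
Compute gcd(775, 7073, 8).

gcd(7073, 775):
  7073 = 9*775 + 98
  775 = 7*98 + 89
  98 = 1*89 + 9
  89 = 9*9 + 8
  9 = 1*8 + 1
  8 = 8*1
so gcd(7073, 775) = 1.
gcd(1, 8) = 1.

1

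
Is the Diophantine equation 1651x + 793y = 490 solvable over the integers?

no

gcd(1651, 793) = 13  (1651 = 2*793 + 65, 793 = 12*65 + 13, 65 = 5*13).
13 does not divide 490 (remainder 9), so no integer solutions.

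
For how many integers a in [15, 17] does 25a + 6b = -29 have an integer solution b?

0

gcd(25, 6) = 1.
By Bézout, 25×(1) + 6×(-4) = 1.
Particular solution: (1, -9).
General solution: a = 1 + 6t, b = -9 - 25t for integer t.
15 ≤ 1 + 6t ≤ 17 gives t ∈ [3, 2], which is 0 values.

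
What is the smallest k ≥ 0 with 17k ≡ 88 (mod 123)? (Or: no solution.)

92

gcd(123, 17):
  123 = 7·17 + 4
  17 = 4·4 + 1
  4 = 4·1
so gcd(123, 17) = 1.
1 divides 88, so solutions exist.
Back-substitute for Bézout coefficients:
  1 = 17 - 4·4
  ... = 17·(29) + 123·(-4)
So 17·(29) ≡ 1 (mod 123); multiply by 88: k ≡ 2552 (mod 123).
Smallest nonnegative: k = 2552 mod 123 = 92.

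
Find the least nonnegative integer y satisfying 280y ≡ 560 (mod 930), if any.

2

gcd(930, 280) = 10  (930 = 3·280 + 90, 280 = 3·90 + 10, 90 = 9·10).
10 divides 560, so solutions exist.
Back-substituting, 280·(10) + 930·(-3) = 10.
So 280·(10) ≡ 10 (mod 930); multiply by 56: y ≡ 560 (mod 93).
Smallest nonnegative: y = 560 mod 93 = 2.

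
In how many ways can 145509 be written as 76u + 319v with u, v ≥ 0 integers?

gcd(319, 76):
  319 = 4·76 + 15
  76 = 5·15 + 1
  15 = 15·1
so gcd(319, 76) = 1.
Back-substitute for Bézout coefficients:
  1 = 76 - 5·15
  ... = 76·(21) + 319·(-5)
Scale by 145509: one solution is (3055689, -727545). Reduce u mod 319: (307, 383).
General: u = 307 + 319t, v = 383 - 76t.
u ≥ 0 ⇒ t ≥ 0; v ≥ 0 ⇒ t ≤ 5. So t ∈ [0, 5]: 6 solutions.

6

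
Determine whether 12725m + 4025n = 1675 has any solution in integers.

gcd(12725, 4025) = 25  (12725 = 3×4025 + 650, 4025 = 6×650 + 125, 650 = 5×125 + 25, 125 = 5×25).
25 divides 1675, so integer solutions exist.

yes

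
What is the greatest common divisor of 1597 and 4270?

1

gcd(4270, 1597):
  4270 = 2×1597 + 1076
  1597 = 1×1076 + 521
  1076 = 2×521 + 34
  521 = 15×34 + 11
  34 = 3×11 + 1
  11 = 11×1
so gcd(4270, 1597) = 1.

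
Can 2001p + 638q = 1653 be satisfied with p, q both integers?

yes

gcd(2001, 638) = 29  (2001 = 3·638 + 87, 638 = 7·87 + 29, 87 = 3·29).
29 divides 1653, so integer solutions exist.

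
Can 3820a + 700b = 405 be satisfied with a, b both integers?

gcd(3820, 700) = 20  (3820 = 5×700 + 320, 700 = 2×320 + 60, 320 = 5×60 + 20, 60 = 3×20).
20 does not divide 405 (remainder 5), so no integer solutions.

no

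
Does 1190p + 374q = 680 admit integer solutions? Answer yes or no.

yes

gcd(1190, 374) = 34  (1190 = 3×374 + 68, 374 = 5×68 + 34, 68 = 2×34).
34 divides 680, so integer solutions exist.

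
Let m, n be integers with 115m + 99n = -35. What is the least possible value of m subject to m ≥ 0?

gcd(115, 99):
  115 = 1×99 + 16
  99 = 6×16 + 3
  16 = 5×3 + 1
  3 = 3×1
so gcd(115, 99) = 1.
1 divides -35, so solutions exist.
Back-substitute for Bézout coefficients:
  1 = 16 - 5×3
  ... = 115×(31) + 99×(-36)
Scale by -35/1 = -35: (m₀, n₀) = (-1085, 1260).
General solution: m = -1085 + 99t, n = 1260 - 115t for integer t.
m ≥ 0: smallest is -1085 mod 99 = 4 (at t = 11), with n = -5.

4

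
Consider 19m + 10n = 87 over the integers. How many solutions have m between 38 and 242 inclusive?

gcd(19, 10) = 1  (19 = 1·10 + 9, 10 = 1·9 + 1, 9 = 9·1).
Back-substituting, 19·(-1) + 10·(2) = 1.
Scale by 87: particular solution (-87, 174); reduce m mod 10: (3, 3).
General solution: m = 3 + 10t, n = 3 - 19t for integer t.
38 ≤ 3 + 10t ≤ 242 gives t ∈ [4, 23], which is 20 values.

20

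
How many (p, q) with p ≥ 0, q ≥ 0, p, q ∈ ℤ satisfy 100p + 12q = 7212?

25

gcd(100, 12):
  100 = 8·12 + 4
  12 = 3·4
so gcd(100, 12) = 4.
Back-substitute for Bézout coefficients:
  4 = 100 - 8·12
  ... = 100·(1) + 12·(-8)
Scale by 1803: one solution is (1803, -14424). Reduce p mod 3: (0, 601).
General: p = 0 + 3t, q = 601 - 25t.
p ≥ 0 ⇒ t ≥ 0; q ≥ 0 ⇒ t ≤ 24. So t ∈ [0, 24]: 25 solutions.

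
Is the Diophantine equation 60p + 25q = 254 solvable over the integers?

no

gcd(60, 25) = 5.
5 does not divide 254 (remainder 4), so no integer solutions.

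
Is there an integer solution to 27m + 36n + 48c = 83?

gcd(36, 27) = 9.
gcd(9, 48) = 3.
3 does not divide 83 (remainder 2), so no integer solutions.

no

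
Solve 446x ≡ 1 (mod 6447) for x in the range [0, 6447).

2096

gcd(6447, 446) = 1  (6447 = 14*446 + 203, 446 = 2*203 + 40, 203 = 5*40 + 3, 40 = 13*3 + 1, 3 = 3*1).
Back-substituting, 446*(2096) + 6447*(-145) = 1.
So 446*2096 ≡ 1 (mod 6447), and 2096 mod 6447 = 2096.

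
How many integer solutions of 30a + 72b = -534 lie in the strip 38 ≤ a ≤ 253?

gcd(72, 30) = 6.
By Bézout, 30·(5) + 72·(-2) = 6.
Particular solution: (11, -12).
General solution: a = 11 + 12t, b = -12 - 5t for integer t.
38 ≤ 11 + 12t ≤ 253 gives t ∈ [3, 20], which is 18 values.

18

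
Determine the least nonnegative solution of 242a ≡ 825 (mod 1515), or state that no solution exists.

210

gcd(1515, 242):
  1515 = 6×242 + 63
  242 = 3×63 + 53
  63 = 1×53 + 10
  53 = 5×10 + 3
  10 = 3×3 + 1
  3 = 3×1
so gcd(1515, 242) = 1.
1 divides 825, so solutions exist.
Back-substitute for Bézout coefficients:
  1 = 10 - 3×3
  ... = 242×(-457) + 1515×(73)
So 242×(-457) ≡ 1 (mod 1515); multiply by 825: a ≡ -377025 (mod 1515).
Smallest nonnegative: a = -377025 mod 1515 = 210.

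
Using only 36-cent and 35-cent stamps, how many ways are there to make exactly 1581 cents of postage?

2

Need nonnegative integers with 36j + 35k = 1581.
gcd(36, 35) = 1, and 36·(1) + 35·(-1) = 1.
So (j₀, k₀) = (1581, -1581); general j = 1581 + 35t, k = -1581 - 36t.
j ≥ 0 ⇒ t ≥ -45; k ≥ 0 ⇒ t ≤ -44. That's 2 values of t.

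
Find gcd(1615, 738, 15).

1

gcd(1615, 738):
  1615 = 2*738 + 139
  738 = 5*139 + 43
  139 = 3*43 + 10
  43 = 4*10 + 3
  10 = 3*3 + 1
  3 = 3*1
so gcd(1615, 738) = 1.
gcd(1, 15) = 1.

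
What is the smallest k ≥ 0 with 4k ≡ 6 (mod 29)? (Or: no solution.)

16

gcd(29, 4) = 1.
1 divides 6, so solutions exist.
By Bézout, 4·(-7) + 29·(1) = 1.
So 4·(-7) ≡ 1 (mod 29); multiply by 6: k ≡ -42 (mod 29).
Smallest nonnegative: k = -42 mod 29 = 16.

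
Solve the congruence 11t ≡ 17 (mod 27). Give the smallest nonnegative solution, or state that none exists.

gcd(27, 11):
  27 = 2·11 + 5
  11 = 2·5 + 1
  5 = 5·1
so gcd(27, 11) = 1.
1 divides 17, so solutions exist.
Back-substitute for Bézout coefficients:
  1 = 11 - 2·5
  ... = 11·(5) + 27·(-2)
So 11·(5) ≡ 1 (mod 27); multiply by 17: t ≡ 85 (mod 27).
Smallest nonnegative: t = 85 mod 27 = 4.

4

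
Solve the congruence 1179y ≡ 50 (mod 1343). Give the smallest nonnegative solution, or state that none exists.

gcd(1343, 1179) = 1  (1343 = 1*1179 + 164, 1179 = 7*164 + 31, 164 = 5*31 + 9, 31 = 3*9 + 4, 9 = 2*4 + 1, 4 = 4*1).
1 divides 50, so solutions exist.
Back-substituting, 1179*(-303) + 1343*(266) = 1.
So 1179*(-303) ≡ 1 (mod 1343); multiply by 50: y ≡ -15150 (mod 1343).
Smallest nonnegative: y = -15150 mod 1343 = 966.

966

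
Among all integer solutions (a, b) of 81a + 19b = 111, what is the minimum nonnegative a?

gcd(81, 19) = 1.
1 divides 111, so solutions exist.
By Bézout, 81×(4) + 19×(-17) = 1.
Scale by 111/1 = 111: (a₀, b₀) = (444, -1887).
General solution: a = 444 + 19t, b = -1887 - 81t for integer t.
a ≥ 0: smallest is 444 mod 19 = 7 (at t = -23), with b = -24.

7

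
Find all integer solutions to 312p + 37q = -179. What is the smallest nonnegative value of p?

gcd(312, 37):
  312 = 8·37 + 16
  37 = 2·16 + 5
  16 = 3·5 + 1
  5 = 5·1
so gcd(312, 37) = 1.
1 divides -179, so solutions exist.
Back-substitute for Bézout coefficients:
  1 = 16 - 3·5
  ... = 312·(7) + 37·(-59)
Scale by -179/1 = -179: (p₀, q₀) = (-1253, 10561).
General solution: p = -1253 + 37t, q = 10561 - 312t for integer t.
p ≥ 0: smallest is -1253 mod 37 = 5 (at t = 34), with q = -47.

5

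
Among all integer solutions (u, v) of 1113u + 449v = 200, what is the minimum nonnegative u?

gcd(1113, 449) = 1  (1113 = 2·449 + 215, 449 = 2·215 + 19, 215 = 11·19 + 6, 19 = 3·6 + 1, 6 = 6·1).
1 divides 200, so solutions exist.
Back-substituting, 1113·(-71) + 449·(176) = 1.
Scale by 200/1 = 200: (u₀, v₀) = (-14200, 35200).
General solution: u = -14200 + 449t, v = 35200 - 1113t for integer t.
u ≥ 0: smallest is -14200 mod 449 = 168 (at t = 32), with v = -416.

168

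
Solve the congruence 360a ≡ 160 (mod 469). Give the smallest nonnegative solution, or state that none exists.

gcd(469, 360):
  469 = 1×360 + 109
  360 = 3×109 + 33
  109 = 3×33 + 10
  33 = 3×10 + 3
  10 = 3×3 + 1
  3 = 3×1
so gcd(469, 360) = 1.
1 divides 160, so solutions exist.
Back-substitute for Bézout coefficients:
  1 = 10 - 3×3
  ... = 360×(-142) + 469×(109)
So 360×(-142) ≡ 1 (mod 469); multiply by 160: a ≡ -22720 (mod 469).
Smallest nonnegative: a = -22720 mod 469 = 261.

261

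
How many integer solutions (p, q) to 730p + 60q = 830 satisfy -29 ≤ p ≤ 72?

gcd(730, 60) = 10  (730 = 12*60 + 10, 60 = 6*10).
Back-substituting, 730*(1) + 60*(-12) = 10.
Scale by 83: particular solution (83, -996); reduce p mod 6: (5, -47).
General solution: p = 5 + 6t, q = -47 - 73t for integer t.
-29 ≤ 5 + 6t ≤ 72 gives t ∈ [-5, 11], which is 17 values.

17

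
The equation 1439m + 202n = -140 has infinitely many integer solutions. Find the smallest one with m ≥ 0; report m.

156

gcd(1439, 202):
  1439 = 7·202 + 25
  202 = 8·25 + 2
  25 = 12·2 + 1
  2 = 2·1
so gcd(1439, 202) = 1.
1 divides -140, so solutions exist.
Back-substitute for Bézout coefficients:
  1 = 25 - 12·2
  ... = 1439·(97) + 202·(-691)
Scale by -140/1 = -140: (m₀, n₀) = (-13580, 96740).
General solution: m = -13580 + 202t, n = 96740 - 1439t for integer t.
m ≥ 0: smallest is -13580 mod 202 = 156 (at t = 68), with n = -1112.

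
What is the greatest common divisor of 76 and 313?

1

gcd(313, 76):
  313 = 4*76 + 9
  76 = 8*9 + 4
  9 = 2*4 + 1
  4 = 4*1
so gcd(313, 76) = 1.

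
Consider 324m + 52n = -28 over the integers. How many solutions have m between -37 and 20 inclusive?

5

gcd(324, 52) = 4.
By Bézout, 324×(-4) + 52×(25) = 4.
Particular solution: (2, -13).
General solution: m = 2 + 13t, n = -13 - 81t for integer t.
-37 ≤ 2 + 13t ≤ 20 gives t ∈ [-3, 1], which is 5 values.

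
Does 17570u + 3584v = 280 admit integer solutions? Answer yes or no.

gcd(17570, 3584) = 14.
14 divides 280, so integer solutions exist.

yes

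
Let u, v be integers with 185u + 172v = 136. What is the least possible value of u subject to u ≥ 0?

gcd(185, 172):
  185 = 1×172 + 13
  172 = 13×13 + 3
  13 = 4×3 + 1
  3 = 3×1
so gcd(185, 172) = 1.
1 divides 136, so solutions exist.
Back-substitute for Bézout coefficients:
  1 = 13 - 4×3
  ... = 185×(53) + 172×(-57)
Scale by 136/1 = 136: (u₀, v₀) = (7208, -7752).
General solution: u = 7208 + 172t, v = -7752 - 185t for integer t.
u ≥ 0: smallest is 7208 mod 172 = 156 (at t = -41), with v = -167.

156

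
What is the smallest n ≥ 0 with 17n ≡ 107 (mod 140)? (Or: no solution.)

31

gcd(140, 17) = 1  (140 = 8*17 + 4, 17 = 4*4 + 1, 4 = 4*1).
1 divides 107, so solutions exist.
Back-substituting, 17*(33) + 140*(-4) = 1.
So 17*(33) ≡ 1 (mod 140); multiply by 107: n ≡ 3531 (mod 140).
Smallest nonnegative: n = 3531 mod 140 = 31.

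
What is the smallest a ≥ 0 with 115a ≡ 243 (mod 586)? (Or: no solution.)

369

gcd(586, 115) = 1.
1 divides 243, so solutions exist.
By Bézout, 115×(-107) + 586×(21) = 1.
So 115×(-107) ≡ 1 (mod 586); multiply by 243: a ≡ -26001 (mod 586).
Smallest nonnegative: a = -26001 mod 586 = 369.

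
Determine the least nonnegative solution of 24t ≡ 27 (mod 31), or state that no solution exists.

5

gcd(31, 24):
  31 = 1·24 + 7
  24 = 3·7 + 3
  7 = 2·3 + 1
  3 = 3·1
so gcd(31, 24) = 1.
1 divides 27, so solutions exist.
Back-substitute for Bézout coefficients:
  1 = 7 - 2·3
  ... = 24·(-9) + 31·(7)
So 24·(-9) ≡ 1 (mod 31); multiply by 27: t ≡ -243 (mod 31).
Smallest nonnegative: t = -243 mod 31 = 5.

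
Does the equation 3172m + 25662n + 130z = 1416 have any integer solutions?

no

gcd(25662, 3172) = 26  (25662 = 8×3172 + 286, 3172 = 11×286 + 26, 286 = 11×26).
gcd(26, 130) = 26.
26 does not divide 1416 (remainder 12), so no integer solutions.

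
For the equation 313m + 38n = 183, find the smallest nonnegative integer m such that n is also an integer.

33

gcd(313, 38) = 1.
1 divides 183, so solutions exist.
By Bézout, 313×(17) + 38×(-140) = 1.
Scale by 183/1 = 183: (m₀, n₀) = (3111, -25620).
General solution: m = 3111 + 38t, n = -25620 - 313t for integer t.
m ≥ 0: smallest is 3111 mod 38 = 33 (at t = -81), with n = -267.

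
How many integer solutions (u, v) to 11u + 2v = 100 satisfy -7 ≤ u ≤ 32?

20

gcd(11, 2) = 1  (11 = 5×2 + 1, 2 = 2×1).
Back-substituting, 11×(1) + 2×(-5) = 1.
Scale by 100: particular solution (100, -500); reduce u mod 2: (0, 50).
General solution: u = 0 + 2t, v = 50 - 11t for integer t.
-7 ≤ 0 + 2t ≤ 32 gives t ∈ [-3, 16], which is 20 values.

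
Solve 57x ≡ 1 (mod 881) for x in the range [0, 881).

711

gcd(881, 57) = 1.
By Bézout, 57×(-170) + 881×(11) = 1.
So 57×-170 ≡ 1 (mod 881), and -170 mod 881 = 711.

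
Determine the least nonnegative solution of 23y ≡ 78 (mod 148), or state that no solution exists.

gcd(148, 23):
  148 = 6*23 + 10
  23 = 2*10 + 3
  10 = 3*3 + 1
  3 = 3*1
so gcd(148, 23) = 1.
1 divides 78, so solutions exist.
Back-substitute for Bézout coefficients:
  1 = 10 - 3*3
  ... = 23*(-45) + 148*(7)
So 23*(-45) ≡ 1 (mod 148); multiply by 78: y ≡ -3510 (mod 148).
Smallest nonnegative: y = -3510 mod 148 = 42.

42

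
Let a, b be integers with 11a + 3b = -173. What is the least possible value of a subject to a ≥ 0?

2

gcd(11, 3) = 1.
1 divides -173, so solutions exist.
By Bézout, 11×(-1) + 3×(4) = 1.
Scale by -173/1 = -173: (a₀, b₀) = (173, -692).
General solution: a = 173 + 3t, b = -692 - 11t for integer t.
a ≥ 0: smallest is 173 mod 3 = 2 (at t = -57), with b = -65.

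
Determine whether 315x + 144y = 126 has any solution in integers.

yes

gcd(315, 144) = 9  (315 = 2×144 + 27, 144 = 5×27 + 9, 27 = 3×9).
9 divides 126, so integer solutions exist.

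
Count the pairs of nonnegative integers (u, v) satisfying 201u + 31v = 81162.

13

gcd(201, 31) = 1.
By Bézout, 201*(-2) + 31*(13) = 1.
One solution: (23, 2469).
General: u = 23 + 31t, v = 2469 - 201t.
u ≥ 0 ⇒ t ≥ 0; v ≥ 0 ⇒ t ≤ 12. So t ∈ [0, 12]: 13 solutions.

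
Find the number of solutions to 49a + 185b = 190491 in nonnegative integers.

gcd(185, 49) = 1.
By Bézout, 49·(34) + 185·(-9) = 1.
One solution: (29, 1022).
General: a = 29 + 185t, b = 1022 - 49t.
a ≥ 0 ⇒ t ≥ 0; b ≥ 0 ⇒ t ≤ 20. So t ∈ [0, 20]: 21 solutions.

21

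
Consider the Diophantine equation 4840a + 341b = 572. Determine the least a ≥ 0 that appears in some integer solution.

19

gcd(4840, 341):
  4840 = 14·341 + 66
  341 = 5·66 + 11
  66 = 6·11
so gcd(4840, 341) = 11.
11 divides 572, so solutions exist.
Back-substitute for Bézout coefficients:
  11 = 341 - 5·66
  ... = 4840·(-5) + 341·(71)
Scale by 572/11 = 52: (a₀, b₀) = (-260, 3692).
General solution: a = -260 + 31t, b = 3692 - 440t for integer t.
a ≥ 0: smallest is -260 mod 31 = 19 (at t = 9), with b = -268.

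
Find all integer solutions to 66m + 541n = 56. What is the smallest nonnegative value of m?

gcd(541, 66):
  541 = 8×66 + 13
  66 = 5×13 + 1
  13 = 13×1
so gcd(541, 66) = 1.
1 divides 56, so solutions exist.
Back-substitute for Bézout coefficients:
  1 = 66 - 5×13
  ... = 66×(41) + 541×(-5)
Scale by 56/1 = 56: (m₀, n₀) = (2296, -280).
General solution: m = 2296 + 541t, n = -280 - 66t for integer t.
m ≥ 0: smallest is 2296 mod 541 = 132 (at t = -4), with n = -16.

132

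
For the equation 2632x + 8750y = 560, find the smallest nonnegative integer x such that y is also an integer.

gcd(8750, 2632):
  8750 = 3*2632 + 854
  2632 = 3*854 + 70
  854 = 12*70 + 14
  70 = 5*14
so gcd(8750, 2632) = 14.
14 divides 560, so solutions exist.
Back-substitute for Bézout coefficients:
  14 = 854 - 12*70
  ... = 2632*(-123) + 8750*(37)
Scale by 560/14 = 40: (x₀, y₀) = (-4920, 1480).
General solution: x = -4920 + 625t, y = 1480 - 188t for integer t.
x ≥ 0: smallest is -4920 mod 625 = 80 (at t = 8), with y = -24.

80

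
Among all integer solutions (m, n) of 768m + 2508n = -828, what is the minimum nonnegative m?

172

gcd(2508, 768) = 12  (2508 = 3*768 + 204, 768 = 3*204 + 156, 204 = 1*156 + 48, 156 = 3*48 + 12, 48 = 4*12).
12 divides -828, so solutions exist.
Back-substituting, 768*(49) + 2508*(-15) = 12.
Scale by -828/12 = -69: (m₀, n₀) = (-3381, 1035).
General solution: m = -3381 + 209t, n = 1035 - 64t for integer t.
m ≥ 0: smallest is -3381 mod 209 = 172 (at t = 17), with n = -53.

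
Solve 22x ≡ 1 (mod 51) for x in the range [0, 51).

gcd(51, 22):
  51 = 2*22 + 7
  22 = 3*7 + 1
  7 = 7*1
so gcd(51, 22) = 1.
Back-substitute for Bézout coefficients:
  1 = 22 - 3*7
  ... = 22*(7) + 51*(-3)
So 22*7 ≡ 1 (mod 51), and 7 mod 51 = 7.

7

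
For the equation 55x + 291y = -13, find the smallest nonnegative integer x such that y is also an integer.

95

gcd(291, 55) = 1  (291 = 5*55 + 16, 55 = 3*16 + 7, 16 = 2*7 + 2, 7 = 3*2 + 1, 2 = 2*1).
1 divides -13, so solutions exist.
Back-substituting, 55*(127) + 291*(-24) = 1.
Scale by -13/1 = -13: (x₀, y₀) = (-1651, 312).
General solution: x = -1651 + 291t, y = 312 - 55t for integer t.
x ≥ 0: smallest is -1651 mod 291 = 95 (at t = 6), with y = -18.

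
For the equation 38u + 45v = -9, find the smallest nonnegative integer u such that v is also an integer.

gcd(45, 38):
  45 = 1·38 + 7
  38 = 5·7 + 3
  7 = 2·3 + 1
  3 = 3·1
so gcd(45, 38) = 1.
1 divides -9, so solutions exist.
Back-substitute for Bézout coefficients:
  1 = 7 - 2·3
  ... = 38·(-13) + 45·(11)
Scale by -9/1 = -9: (u₀, v₀) = (117, -99).
General solution: u = 117 + 45t, v = -99 - 38t for integer t.
u ≥ 0: smallest is 117 mod 45 = 27 (at t = -2), with v = -23.

27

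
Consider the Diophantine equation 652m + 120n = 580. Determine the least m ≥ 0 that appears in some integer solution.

25

gcd(652, 120):
  652 = 5×120 + 52
  120 = 2×52 + 16
  52 = 3×16 + 4
  16 = 4×4
so gcd(652, 120) = 4.
4 divides 580, so solutions exist.
Back-substitute for Bézout coefficients:
  4 = 52 - 3×16
  ... = 652×(7) + 120×(-38)
Scale by 580/4 = 145: (m₀, n₀) = (1015, -5510).
General solution: m = 1015 + 30t, n = -5510 - 163t for integer t.
m ≥ 0: smallest is 1015 mod 30 = 25 (at t = -33), with n = -131.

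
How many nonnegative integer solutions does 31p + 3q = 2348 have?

25

gcd(31, 3) = 1  (31 = 10×3 + 1, 3 = 3×1).
Back-substituting, 31×(1) + 3×(-10) = 1.
Scale by 2348: one solution is (2348, -23480). Reduce p mod 3: (2, 762).
General: p = 2 + 3t, q = 762 - 31t.
p ≥ 0 ⇒ t ≥ 0; q ≥ 0 ⇒ t ≤ 24. So t ∈ [0, 24]: 25 solutions.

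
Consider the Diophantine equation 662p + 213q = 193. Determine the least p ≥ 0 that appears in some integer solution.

gcd(662, 213):
  662 = 3×213 + 23
  213 = 9×23 + 6
  23 = 3×6 + 5
  6 = 1×5 + 1
  5 = 5×1
so gcd(662, 213) = 1.
1 divides 193, so solutions exist.
Back-substitute for Bézout coefficients:
  1 = 6 - 1×5
  ... = 662×(-37) + 213×(115)
Scale by 193/1 = 193: (p₀, q₀) = (-7141, 22195).
General solution: p = -7141 + 213t, q = 22195 - 662t for integer t.
p ≥ 0: smallest is -7141 mod 213 = 101 (at t = 34), with q = -313.

101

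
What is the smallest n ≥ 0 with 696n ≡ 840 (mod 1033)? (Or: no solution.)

678

gcd(1033, 696):
  1033 = 1×696 + 337
  696 = 2×337 + 22
  337 = 15×22 + 7
  22 = 3×7 + 1
  7 = 7×1
so gcd(1033, 696) = 1.
1 divides 840, so solutions exist.
Back-substitute for Bézout coefficients:
  1 = 22 - 3×7
  ... = 696×(141) + 1033×(-95)
So 696×(141) ≡ 1 (mod 1033); multiply by 840: n ≡ 118440 (mod 1033).
Smallest nonnegative: n = 118440 mod 1033 = 678.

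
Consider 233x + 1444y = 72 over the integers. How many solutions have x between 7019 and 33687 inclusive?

gcd(1444, 233):
  1444 = 6·233 + 46
  233 = 5·46 + 3
  46 = 15·3 + 1
  3 = 3·1
so gcd(1444, 233) = 1.
Back-substitute for Bézout coefficients:
  1 = 46 - 15·3
  ... = 233·(-471) + 1444·(76)
Scale by 72: particular solution (-33912, 5472); reduce x mod 1444: (744, -120).
General solution: x = 744 + 1444t, y = -120 - 233t for integer t.
7019 ≤ 744 + 1444t ≤ 33687 gives t ∈ [5, 22], which is 18 values.

18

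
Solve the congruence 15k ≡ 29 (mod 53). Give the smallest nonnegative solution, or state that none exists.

gcd(53, 15) = 1.
1 divides 29, so solutions exist.
By Bézout, 15×(-7) + 53×(2) = 1.
So 15×(-7) ≡ 1 (mod 53); multiply by 29: k ≡ -203 (mod 53).
Smallest nonnegative: k = -203 mod 53 = 9.

9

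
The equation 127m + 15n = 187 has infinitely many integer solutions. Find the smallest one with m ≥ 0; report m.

1

gcd(127, 15) = 1  (127 = 8*15 + 7, 15 = 2*7 + 1, 7 = 7*1).
1 divides 187, so solutions exist.
Back-substituting, 127*(-2) + 15*(17) = 1.
Scale by 187/1 = 187: (m₀, n₀) = (-374, 3179).
General solution: m = -374 + 15t, n = 3179 - 127t for integer t.
m ≥ 0: smallest is -374 mod 15 = 1 (at t = 25), with n = 4.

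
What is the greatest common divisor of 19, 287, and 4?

gcd(287, 19) = 1  (287 = 15·19 + 2, 19 = 9·2 + 1, 2 = 2·1).
gcd(1, 4) = 1.

1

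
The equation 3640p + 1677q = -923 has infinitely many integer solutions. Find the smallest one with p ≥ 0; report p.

73

gcd(3640, 1677):
  3640 = 2*1677 + 286
  1677 = 5*286 + 247
  286 = 1*247 + 39
  247 = 6*39 + 13
  39 = 3*13
so gcd(3640, 1677) = 13.
13 divides -923, so solutions exist.
Back-substitute for Bézout coefficients:
  13 = 247 - 6*39
  ... = 3640*(-41) + 1677*(89)
Scale by -923/13 = -71: (p₀, q₀) = (2911, -6319).
General solution: p = 2911 + 129t, q = -6319 - 280t for integer t.
p ≥ 0: smallest is 2911 mod 129 = 73 (at t = -22), with q = -159.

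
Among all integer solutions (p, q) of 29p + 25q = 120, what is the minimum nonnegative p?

gcd(29, 25) = 1  (29 = 1*25 + 4, 25 = 6*4 + 1, 4 = 4*1).
1 divides 120, so solutions exist.
Back-substituting, 29*(-6) + 25*(7) = 1.
Scale by 120/1 = 120: (p₀, q₀) = (-720, 840).
General solution: p = -720 + 25t, q = 840 - 29t for integer t.
p ≥ 0: smallest is -720 mod 25 = 5 (at t = 29), with q = -1.

5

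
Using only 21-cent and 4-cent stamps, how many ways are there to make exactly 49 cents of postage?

Need nonnegative integers with 21j + 4k = 49.
gcd(21, 4) = 1, and 21·(1) + 4·(-5) = 1.
So (j₀, k₀) = (49, -245); general j = 49 + 4t, k = -245 - 21t.
j ≥ 0 ⇒ t ≥ -12; k ≥ 0 ⇒ t ≤ -12. That's 1 value of t.

1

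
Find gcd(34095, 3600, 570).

gcd(34095, 3600) = 15  (34095 = 9×3600 + 1695, 3600 = 2×1695 + 210, 1695 = 8×210 + 15, 210 = 14×15).
gcd(15, 570) = 15.

15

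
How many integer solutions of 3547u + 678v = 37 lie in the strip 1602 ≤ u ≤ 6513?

gcd(3547, 678) = 1  (3547 = 5*678 + 157, 678 = 4*157 + 50, 157 = 3*50 + 7, 50 = 7*7 + 1, 7 = 7*1).
Back-substituting, 3547*(-95) + 678*(497) = 1.
Scale by 37: particular solution (-3515, 18389); reduce u mod 678: (553, -2893).
General solution: u = 553 + 678t, v = -2893 - 3547t for integer t.
1602 ≤ 553 + 678t ≤ 6513 gives t ∈ [2, 8], which is 7 values.

7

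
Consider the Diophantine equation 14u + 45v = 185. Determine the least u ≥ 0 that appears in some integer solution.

gcd(45, 14):
  45 = 3×14 + 3
  14 = 4×3 + 2
  3 = 1×2 + 1
  2 = 2×1
so gcd(45, 14) = 1.
1 divides 185, so solutions exist.
Back-substitute for Bézout coefficients:
  1 = 3 - 1×2
  ... = 14×(-16) + 45×(5)
Scale by 185/1 = 185: (u₀, v₀) = (-2960, 925).
General solution: u = -2960 + 45t, v = 925 - 14t for integer t.
u ≥ 0: smallest is -2960 mod 45 = 10 (at t = 66), with v = 1.

10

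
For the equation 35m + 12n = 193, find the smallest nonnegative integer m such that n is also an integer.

gcd(35, 12) = 1.
1 divides 193, so solutions exist.
By Bézout, 35×(-1) + 12×(3) = 1.
Scale by 193/1 = 193: (m₀, n₀) = (-193, 579).
General solution: m = -193 + 12t, n = 579 - 35t for integer t.
m ≥ 0: smallest is -193 mod 12 = 11 (at t = 17), with n = -16.

11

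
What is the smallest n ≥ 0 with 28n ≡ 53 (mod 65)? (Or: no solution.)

gcd(65, 28) = 1.
1 divides 53, so solutions exist.
By Bézout, 28×(7) + 65×(-3) = 1.
So 28×(7) ≡ 1 (mod 65); multiply by 53: n ≡ 371 (mod 65).
Smallest nonnegative: n = 371 mod 65 = 46.

46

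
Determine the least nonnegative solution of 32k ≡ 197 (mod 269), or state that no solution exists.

65

gcd(269, 32) = 1.
1 divides 197, so solutions exist.
By Bézout, 32×(-42) + 269×(5) = 1.
So 32×(-42) ≡ 1 (mod 269); multiply by 197: k ≡ -8274 (mod 269).
Smallest nonnegative: k = -8274 mod 269 = 65.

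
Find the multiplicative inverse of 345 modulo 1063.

gcd(1063, 345):
  1063 = 3·345 + 28
  345 = 12·28 + 9
  28 = 3·9 + 1
  9 = 9·1
so gcd(1063, 345) = 1.
Back-substitute for Bézout coefficients:
  1 = 28 - 3·9
  ... = 345·(-114) + 1063·(37)
So 345·-114 ≡ 1 (mod 1063), and -114 mod 1063 = 949.

949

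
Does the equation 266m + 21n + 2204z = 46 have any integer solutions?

gcd(266, 21) = 7.
gcd(7, 2204) = 1.
1 divides 46, so integer solutions exist.

yes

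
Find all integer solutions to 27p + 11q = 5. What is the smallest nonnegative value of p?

gcd(27, 11):
  27 = 2·11 + 5
  11 = 2·5 + 1
  5 = 5·1
so gcd(27, 11) = 1.
1 divides 5, so solutions exist.
Back-substitute for Bézout coefficients:
  1 = 11 - 2·5
  ... = 27·(-2) + 11·(5)
Scale by 5/1 = 5: (p₀, q₀) = (-10, 25).
General solution: p = -10 + 11t, q = 25 - 27t for integer t.
p ≥ 0: smallest is -10 mod 11 = 1 (at t = 1), with q = -2.

1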